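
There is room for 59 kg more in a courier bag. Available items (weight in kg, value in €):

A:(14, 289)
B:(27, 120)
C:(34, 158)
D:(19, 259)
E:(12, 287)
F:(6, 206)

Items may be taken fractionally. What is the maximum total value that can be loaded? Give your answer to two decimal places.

Ratios (sorted): F 34.33, E 23.92, A 20.64, D 13.63, C 4.65, B 4.44
take F (6 @ 206); take E (12 @ 287); take A (14 @ 289); take D (19 @ 259); take 8/34 of C → 37.18. Capacity used 59/59.
Total value = 1078.18

1078.18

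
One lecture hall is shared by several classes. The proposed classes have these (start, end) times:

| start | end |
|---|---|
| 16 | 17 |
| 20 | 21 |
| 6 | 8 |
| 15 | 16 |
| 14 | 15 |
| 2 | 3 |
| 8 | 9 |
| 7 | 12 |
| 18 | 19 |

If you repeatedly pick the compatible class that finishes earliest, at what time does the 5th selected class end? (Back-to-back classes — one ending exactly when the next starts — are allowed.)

16

Sort by end time and greedily take each interval whose start is ≥ the last chosen end.
By end time: (2,3), (6,8), (8,9), (7,12), (14,15), (15,16), (16,17), (18,19), (20,21).
Pick (2,3); next start ≥ 3 → (6,8); next start ≥ 8 → (8,9); next start ≥ 9 → (14,15); next start ≥ 15 → (15,16); next start ≥ 16 → (16,17); next start ≥ 17 → (18,19); next start ≥ 19 → (20,21).
Selected: (2,3) (6,8) (8,9) (14,15) (15,16) (16,17) (18,19) (20,21)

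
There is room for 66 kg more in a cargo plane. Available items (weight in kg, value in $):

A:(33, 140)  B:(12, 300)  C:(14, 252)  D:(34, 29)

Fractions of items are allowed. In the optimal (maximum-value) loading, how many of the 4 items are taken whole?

3

Greedy by value/weight ratio, highest first.
Ratios (sorted): B 25.00, C 18.00, A 4.24, D 0.85
take B (12 @ 300); take C (14 @ 252); take A (33 @ 140); take 7/34 of D → 5.97. Capacity used 66/66.
3 item(s) taken whole; one partial (take 7/34 of D).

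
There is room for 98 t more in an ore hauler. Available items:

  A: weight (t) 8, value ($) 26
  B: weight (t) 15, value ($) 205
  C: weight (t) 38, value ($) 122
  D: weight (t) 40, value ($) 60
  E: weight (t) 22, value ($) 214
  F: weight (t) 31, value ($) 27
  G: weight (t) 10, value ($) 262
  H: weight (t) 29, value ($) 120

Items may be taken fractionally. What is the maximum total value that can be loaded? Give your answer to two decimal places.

Greedy by value/weight ratio, highest first.
Ratios (sorted): G 26.20, B 13.67, E 9.73, H 4.14, A 3.25, C 3.21, D 1.50, F 0.87
take G (10 @ 262); take B (15 @ 205); take E (22 @ 214); take H (29 @ 120); take A (8 @ 26); take 14/38 of C → 44.95. Capacity used 98/98.
Total value = 871.95

871.95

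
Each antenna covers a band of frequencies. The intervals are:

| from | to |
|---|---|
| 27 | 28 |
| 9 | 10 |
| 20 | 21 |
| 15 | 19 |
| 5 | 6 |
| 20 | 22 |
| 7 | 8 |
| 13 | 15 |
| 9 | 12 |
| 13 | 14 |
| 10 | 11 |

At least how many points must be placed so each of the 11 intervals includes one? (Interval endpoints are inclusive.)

7

Sort by right endpoint; whenever an interval is uncovered, place a point at its right end.
By right end: [5,6]  [7,8]  [9,10]  [10,11]  [9,12]  [13,14]  [13,15]  [15,19]  [20,21]  [20,22]  [27,28]
[5,6] uncovered → point at 6; [7,8] uncovered → point at 8; [9,10] uncovered → point at 10; [13,14] uncovered → point at 14; [15,19] uncovered → point at 19; [20,21] uncovered → point at 21; [27,28] uncovered → point at 28.
Points: 6, 8, 10, 14, 19, 21, 28 (7 total).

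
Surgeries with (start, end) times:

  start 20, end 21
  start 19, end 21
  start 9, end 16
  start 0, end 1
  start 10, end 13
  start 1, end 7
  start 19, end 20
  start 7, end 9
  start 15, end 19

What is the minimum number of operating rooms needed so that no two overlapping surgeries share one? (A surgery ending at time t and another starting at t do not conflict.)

2

Events (time:±→running): 0:+→1 1:-→0 1:+→1 7:-→0 7:+→1 9:-→0 9:+→1 10:+→2 … peak 2.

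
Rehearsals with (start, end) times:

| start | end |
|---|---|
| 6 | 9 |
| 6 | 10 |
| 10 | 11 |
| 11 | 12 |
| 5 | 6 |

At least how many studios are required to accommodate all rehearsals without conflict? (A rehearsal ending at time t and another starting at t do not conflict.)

starts: [5, 6, 6, 10, 11]
ends:   [6, 9, 10, 11, 12]
s5→1 e6→0 s6→1 s6→2  — peak 2.

2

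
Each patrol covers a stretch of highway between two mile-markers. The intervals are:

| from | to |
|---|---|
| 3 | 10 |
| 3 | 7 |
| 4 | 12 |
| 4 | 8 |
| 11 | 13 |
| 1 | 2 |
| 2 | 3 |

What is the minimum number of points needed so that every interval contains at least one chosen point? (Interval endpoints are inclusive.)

3

Sort by right endpoint; whenever an interval is uncovered, place a point at its right end.
By right end: [1,2]  [2,3]  [3,7]  [4,8]  [3,10]  [4,12]  [11,13]
[1,2] uncovered → point at 2; [3,7] uncovered → point at 7; [11,13] uncovered → point at 13.
Points: 2, 7, 13 (3 total).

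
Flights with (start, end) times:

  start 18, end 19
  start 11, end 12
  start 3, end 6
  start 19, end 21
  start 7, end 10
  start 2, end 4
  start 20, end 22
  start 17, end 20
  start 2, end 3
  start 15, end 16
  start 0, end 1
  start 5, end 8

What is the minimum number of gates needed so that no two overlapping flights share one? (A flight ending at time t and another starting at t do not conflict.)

The answer is the maximum number of intervals overlapping at any instant.
Events (time:±→running): 0:+→1 1:-→0 2:+→1 2:+→2 … peak 2.

2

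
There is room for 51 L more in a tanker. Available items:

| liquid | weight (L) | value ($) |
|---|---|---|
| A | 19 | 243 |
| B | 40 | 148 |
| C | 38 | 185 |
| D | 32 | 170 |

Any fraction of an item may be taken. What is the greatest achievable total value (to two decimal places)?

413.00

Greedy by value/weight ratio, highest first.
Ratios (sorted): A 12.79, D 5.31, C 4.87, B 3.70
take A (19 @ 243); take D (32 @ 170). Capacity used 51/51.
Total value = 413.00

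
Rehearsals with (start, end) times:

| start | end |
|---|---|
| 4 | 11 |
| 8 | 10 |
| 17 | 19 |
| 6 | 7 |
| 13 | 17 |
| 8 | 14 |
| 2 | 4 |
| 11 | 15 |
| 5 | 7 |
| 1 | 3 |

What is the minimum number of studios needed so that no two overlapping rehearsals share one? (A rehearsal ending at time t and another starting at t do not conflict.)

3

Count concurrent intervals with a sweep; the peak is the room count.
Events (time:±→running): 1:+→1 2:+→2 3:-→1 4:-→0 4:+→1 5:+→2 6:+→3 … peak 3.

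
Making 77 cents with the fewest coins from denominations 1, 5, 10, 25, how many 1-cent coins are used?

77 − 3×25→2 − 2×1→0
Count of 1: 2

2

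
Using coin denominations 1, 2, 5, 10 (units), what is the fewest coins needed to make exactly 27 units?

Greedy: take as many of the largest coin as possible, then repeat with the remainder.
27 − 2×10→7 − 1×5→2 − 1×2→0
Total coins = 2 + 1 + 1 = 4

4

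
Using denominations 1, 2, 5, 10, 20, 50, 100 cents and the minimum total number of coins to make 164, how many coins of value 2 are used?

2

164 = 1×100 + 1×50 + 1×10 + 2×2
Count of 2: 2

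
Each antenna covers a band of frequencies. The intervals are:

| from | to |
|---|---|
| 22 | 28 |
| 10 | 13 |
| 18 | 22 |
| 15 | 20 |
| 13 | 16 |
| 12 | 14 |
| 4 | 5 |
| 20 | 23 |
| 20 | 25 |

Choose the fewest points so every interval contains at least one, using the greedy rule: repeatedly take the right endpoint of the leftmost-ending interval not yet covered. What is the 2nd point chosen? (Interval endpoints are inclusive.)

Sorted: [4,5] [10,13] [12,14] [13,16] [15,20] [18,22] [20,23] [20,25] [22,28]
{[4,5]} hit by 5; {[10,13],[12,14],[13,16]} hit by 13; {[15,20],[18,22],[20,23],[20,25]} hit by 20; {[22,28]} hit by 28.
Points: 5, 13, 20, 28 (4 total).

13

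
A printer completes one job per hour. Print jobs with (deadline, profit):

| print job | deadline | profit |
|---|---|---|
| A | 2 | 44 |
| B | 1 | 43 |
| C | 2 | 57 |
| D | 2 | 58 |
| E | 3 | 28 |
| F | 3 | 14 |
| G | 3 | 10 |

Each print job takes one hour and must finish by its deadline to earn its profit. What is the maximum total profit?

143

Sort by profit descending; place each in the latest free slot ≤ its deadline.
By profit: D(d2,58), C(d2,57), A(d2,44), B(d1,43), E(d3,28), F(d3,14), G(d3,10)
D→slot 2; C→slot 1; A skipped; B skipped; E→slot 3; F skipped; G skipped.
Profit = 57 + 58 + 28 = 143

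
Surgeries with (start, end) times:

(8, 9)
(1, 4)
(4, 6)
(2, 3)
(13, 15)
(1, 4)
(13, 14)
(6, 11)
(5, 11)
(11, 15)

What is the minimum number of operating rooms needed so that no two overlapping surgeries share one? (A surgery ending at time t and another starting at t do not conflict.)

3

starts: [1, 1, 2, 4, 5, 6, 8, 11, 13, 13]
ends:   [3, 4, 4, 6, 9, 11, 11, 14, 15, 15]
s1→1 s1→2 s2→3  — peak 3.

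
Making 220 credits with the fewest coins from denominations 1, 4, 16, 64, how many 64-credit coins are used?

3

Greedy: take as many of the largest coin as possible, then repeat with the remainder.
220 − 3×64→28 − 1×16→12 − 3×4→0
Count of 64: 3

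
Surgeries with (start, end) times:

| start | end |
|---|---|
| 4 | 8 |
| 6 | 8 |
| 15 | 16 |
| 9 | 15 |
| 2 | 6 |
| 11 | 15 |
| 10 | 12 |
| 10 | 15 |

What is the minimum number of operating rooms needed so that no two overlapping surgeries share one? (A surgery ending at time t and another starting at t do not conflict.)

The answer is the maximum number of intervals overlapping at any instant.
starts: [2, 4, 6, 9, 10, 10, 11, 15]
ends:   [6, 8, 8, 12, 15, 15, 15, 16]
s2→1 s4→2 e6→1 s6→2 e8→1 e8→0 s9→1 s10→2 s10→3 s11→4  — peak 4.

4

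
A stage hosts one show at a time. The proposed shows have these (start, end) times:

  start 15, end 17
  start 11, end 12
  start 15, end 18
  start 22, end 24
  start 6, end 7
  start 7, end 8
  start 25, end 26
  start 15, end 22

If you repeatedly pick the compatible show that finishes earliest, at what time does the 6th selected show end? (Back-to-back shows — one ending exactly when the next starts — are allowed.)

Greedy by earliest finish: after sorting by end time, pick each interval compatible with the last pick.
Sorted by end: (6,7)  (7,8)  (11,12)  (15,17)  (15,18)  (15,22)  (22,24)  (25,26)
take (6,7); take (7,8); take (11,12); take (15,17); take (22,24); take (25,26).
Selected: (6,7) (7,8) (11,12) (15,17) (22,24) (25,26)

26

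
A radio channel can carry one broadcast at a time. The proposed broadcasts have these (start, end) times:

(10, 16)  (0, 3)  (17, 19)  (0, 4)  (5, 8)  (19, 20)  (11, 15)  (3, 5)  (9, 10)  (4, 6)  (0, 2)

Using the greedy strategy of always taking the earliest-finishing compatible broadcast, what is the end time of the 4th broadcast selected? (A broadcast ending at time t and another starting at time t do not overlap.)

By end time: (0,2), (0,3), (0,4), (3,5), (4,6), (5,8), (9,10), (11,15), (10,16), (17,19), (19,20).
Pick (0,2); next start ≥ 2 → (3,5); next start ≥ 5 → (5,8); next start ≥ 8 → (9,10); next start ≥ 10 → (11,15); next start ≥ 15 → (17,19); next start ≥ 19 → (19,20).
Selected: (0,2) (3,5) (5,8) (9,10) (11,15) (17,19) (19,20)

10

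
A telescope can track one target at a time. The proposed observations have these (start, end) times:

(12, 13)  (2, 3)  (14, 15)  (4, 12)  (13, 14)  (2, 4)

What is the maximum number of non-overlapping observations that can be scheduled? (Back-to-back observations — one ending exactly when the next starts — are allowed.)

5

Order by finish time; keep every interval that doesn't clash with the previous kept one.
By end time: (2,3), (2,4), (4,12), (12,13), (13,14), (14,15).
Pick (2,3); next start ≥ 3 → (4,12); next start ≥ 12 → (12,13); next start ≥ 13 → (13,14); next start ≥ 14 → (14,15).
Selected 5 observations.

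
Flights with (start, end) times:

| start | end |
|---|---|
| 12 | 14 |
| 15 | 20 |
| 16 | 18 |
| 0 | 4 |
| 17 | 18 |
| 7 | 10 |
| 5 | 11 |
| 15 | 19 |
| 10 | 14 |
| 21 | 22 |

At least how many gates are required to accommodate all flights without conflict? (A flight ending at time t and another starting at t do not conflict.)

The answer is the maximum number of intervals overlapping at any instant.
starts: [0, 5, 7, 10, 12, 15, 15, 16, 17, 21]
ends:   [4, 10, 11, 14, 14, 18, 18, 19, 20, 22]
s0→1 e4→0 s5→1 s7→2 e10→1 s10→2 e11→1 s12→2 e14→1 e14→0 s15→1 s15→2 s16→3 s17→4  — peak 4.

4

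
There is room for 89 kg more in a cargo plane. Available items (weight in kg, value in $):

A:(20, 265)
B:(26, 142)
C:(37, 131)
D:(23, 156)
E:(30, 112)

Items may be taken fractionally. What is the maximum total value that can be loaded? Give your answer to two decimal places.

637.67

Greedy by value/weight ratio, highest first.
Order: A (265/20=13.25) > D (156/23=6.78) > B (142/26=5.46) > E (112/30=3.73) > C (131/37=3.54)
Fill: take A (20 @ 265) → take D (23 @ 156) → take B (26 @ 142) → take 20/30 of E → 74.67; 89/89 used.
Total value = 637.67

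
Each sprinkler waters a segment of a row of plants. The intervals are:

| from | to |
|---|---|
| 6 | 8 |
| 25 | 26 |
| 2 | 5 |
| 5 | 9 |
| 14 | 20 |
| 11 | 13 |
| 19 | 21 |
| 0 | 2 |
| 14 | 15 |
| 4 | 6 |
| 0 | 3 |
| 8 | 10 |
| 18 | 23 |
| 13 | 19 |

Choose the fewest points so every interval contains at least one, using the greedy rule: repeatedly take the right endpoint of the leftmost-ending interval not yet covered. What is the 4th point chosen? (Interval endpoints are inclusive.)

13

Sort by right endpoint; whenever an interval is uncovered, place a point at its right end.
Sorted: [0,2] [0,3] [2,5] [4,6] [6,8] [5,9] [8,10] [11,13] [14,15] [13,19] [14,20] [19,21] [18,23] [25,26]
{[0,2],[0,3],[2,5]} hit by 2; {[4,6],[6,8],[5,9]} hit by 6; {[8,10]} hit by 10; {[11,13]} hit by 13; {[14,15],[13,19],[14,20]} hit by 15; {[19,21],[18,23]} hit by 21; {[25,26]} hit by 26.
Points: 2, 6, 10, 13, 15, 21, 26 (7 total).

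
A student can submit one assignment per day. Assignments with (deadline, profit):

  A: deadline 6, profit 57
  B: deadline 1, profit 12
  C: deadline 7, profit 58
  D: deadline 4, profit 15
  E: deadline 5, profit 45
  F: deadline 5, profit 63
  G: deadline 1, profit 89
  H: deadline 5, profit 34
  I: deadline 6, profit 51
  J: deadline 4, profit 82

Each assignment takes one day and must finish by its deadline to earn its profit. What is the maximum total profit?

Profit order: G=89 J=82 F=63 C=58 A=57 I=51 E=45 H=34 D=15 B=12
Assign: G→slot 1, J→slot 4, F→slot 5, C→slot 7, A→slot 6, I→slot 3, E→slot 2, H skipped, D skipped, B skipped.
Slots: [1:G] [2:E] [3:I] [4:J] [5:F] [6:A] [7:C]
Profit = 89 + 45 + 51 + 82 + 63 + 57 + 58 = 445

445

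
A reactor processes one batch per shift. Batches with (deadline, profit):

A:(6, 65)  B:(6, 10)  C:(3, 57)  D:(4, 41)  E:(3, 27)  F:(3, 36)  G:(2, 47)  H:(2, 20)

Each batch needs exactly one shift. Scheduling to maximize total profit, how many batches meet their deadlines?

6

Profit order: A=65 C=57 G=47 D=41 F=36 E=27 H=20 B=10
Assign: A→slot 6, C→slot 3, G→slot 2, D→slot 4, F→slot 1, E skipped, H skipped, B→slot 5.
Slots: [1:F] [2:G] [3:C] [4:D] [5:B] [6:A]
6 of 8 scheduled.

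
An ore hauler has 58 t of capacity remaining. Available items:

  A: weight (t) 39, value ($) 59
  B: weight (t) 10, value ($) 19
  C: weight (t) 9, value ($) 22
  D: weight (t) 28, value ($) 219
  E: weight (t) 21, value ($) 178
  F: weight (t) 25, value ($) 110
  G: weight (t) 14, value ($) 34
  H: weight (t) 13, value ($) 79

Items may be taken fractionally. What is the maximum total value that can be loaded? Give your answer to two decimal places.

451.69

Sort by value per unit weight and fill in that order.
Ratios (sorted): E 8.48, D 7.82, H 6.08, F 4.40, C 2.44, G 2.43, B 1.90, A 1.51
take E (21 @ 178); take D (28 @ 219); take 9/13 of H → 54.69. Capacity used 58/58.
Total value = 451.69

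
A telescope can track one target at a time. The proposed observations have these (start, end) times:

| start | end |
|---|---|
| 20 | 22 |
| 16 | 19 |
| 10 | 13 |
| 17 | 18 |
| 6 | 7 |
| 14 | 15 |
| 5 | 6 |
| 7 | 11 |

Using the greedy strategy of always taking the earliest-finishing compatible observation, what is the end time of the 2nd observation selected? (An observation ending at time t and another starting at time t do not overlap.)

7

By end time: (5,6), (6,7), (7,11), (10,13), (14,15), (17,18), (16,19), (20,22).
Pick (5,6); next start ≥ 6 → (6,7); next start ≥ 7 → (7,11); next start ≥ 11 → (14,15); next start ≥ 15 → (17,18); next start ≥ 18 → (20,22).
Selected: (5,6) (6,7) (7,11) (14,15) (17,18) (20,22)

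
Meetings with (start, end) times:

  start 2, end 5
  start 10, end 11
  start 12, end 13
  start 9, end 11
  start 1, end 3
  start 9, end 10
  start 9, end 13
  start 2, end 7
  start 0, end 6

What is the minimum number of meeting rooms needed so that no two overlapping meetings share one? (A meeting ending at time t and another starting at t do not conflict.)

The answer is the maximum number of intervals overlapping at any instant.
Events (time:±→running): 0:+→1 1:+→2 2:+→3 2:+→4 … peak 4.

4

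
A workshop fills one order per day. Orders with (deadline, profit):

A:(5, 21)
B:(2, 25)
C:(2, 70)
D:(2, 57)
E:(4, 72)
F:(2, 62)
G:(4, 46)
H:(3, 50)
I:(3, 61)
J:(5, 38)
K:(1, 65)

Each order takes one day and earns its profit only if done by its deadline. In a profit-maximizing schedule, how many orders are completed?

Profit order: E=72 C=70 K=65 F=62 I=61 D=57 H=50 G=46 J=38 B=25 A=21
Assign: E→slot 4, C→slot 2, K→slot 1, F skipped, I→slot 3, D skipped, H skipped, G skipped, J→slot 5, B skipped, A skipped.
Slots: [1:K] [2:C] [3:I] [4:E] [5:J]
5 of 11 scheduled.

5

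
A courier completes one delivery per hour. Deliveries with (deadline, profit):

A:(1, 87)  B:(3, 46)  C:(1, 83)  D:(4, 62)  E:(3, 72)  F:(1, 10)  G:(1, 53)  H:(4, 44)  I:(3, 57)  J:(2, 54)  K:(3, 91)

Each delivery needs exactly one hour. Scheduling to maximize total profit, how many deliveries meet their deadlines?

4

Take jobs in profit order; each goes to the latest open slot no later than its deadline.
By profit: K(d3,91), A(d1,87), C(d1,83), E(d3,72), D(d4,62), I(d3,57), J(d2,54), G(d1,53), B(d3,46), H(d4,44), F(d1,10)
K→slot 3; A→slot 1; C skipped; E→slot 2; D→slot 4; I skipped; J skipped; G skipped; B skipped; H skipped; F skipped.
4 of 11 scheduled.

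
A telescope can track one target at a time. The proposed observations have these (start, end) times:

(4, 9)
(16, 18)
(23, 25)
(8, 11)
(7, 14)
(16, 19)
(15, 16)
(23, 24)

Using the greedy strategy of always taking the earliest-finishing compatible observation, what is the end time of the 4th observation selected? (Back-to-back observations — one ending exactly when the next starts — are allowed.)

24

By end time: (4,9), (8,11), (7,14), (15,16), (16,18), (16,19), (23,24), (23,25).
Pick (4,9); next start ≥ 9 → (15,16); next start ≥ 16 → (16,18); next start ≥ 18 → (23,24).
Selected: (4,9) (15,16) (16,18) (23,24)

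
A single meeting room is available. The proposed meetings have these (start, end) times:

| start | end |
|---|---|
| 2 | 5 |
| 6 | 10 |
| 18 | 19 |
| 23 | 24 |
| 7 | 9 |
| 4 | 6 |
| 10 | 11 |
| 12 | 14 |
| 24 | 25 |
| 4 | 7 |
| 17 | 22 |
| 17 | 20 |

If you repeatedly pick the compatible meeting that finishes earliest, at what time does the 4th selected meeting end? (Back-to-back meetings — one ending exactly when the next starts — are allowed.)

Sorted by end: (2,5)  (4,6)  (4,7)  (7,9)  (6,10)  (10,11)  (12,14)  (18,19)  (17,20)  (17,22)  (23,24)  (24,25)
take (2,5); skip (4,6); take (7,9); take (10,11); take (12,14); take (18,19); skip (17,22); take (23,24); take (24,25).
Selected: (2,5) (7,9) (10,11) (12,14) (18,19) (23,24) (24,25)

14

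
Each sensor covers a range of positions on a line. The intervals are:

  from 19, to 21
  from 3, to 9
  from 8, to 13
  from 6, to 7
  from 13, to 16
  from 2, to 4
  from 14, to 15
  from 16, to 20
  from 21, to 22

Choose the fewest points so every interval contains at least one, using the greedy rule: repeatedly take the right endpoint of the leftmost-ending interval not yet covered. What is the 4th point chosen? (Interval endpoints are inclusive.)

15

Process intervals by earliest right end; each time one isn't hit yet, stab at its right endpoint.
By right end: [2,4]  [6,7]  [3,9]  [8,13]  [14,15]  [13,16]  [16,20]  [19,21]  [21,22]
[2,4] uncovered → point at 4; [6,7] uncovered → point at 7; [8,13] uncovered → point at 13; [14,15] uncovered → point at 15; [16,20] uncovered → point at 20; [21,22] uncovered → point at 22.
Points: 4, 7, 13, 15, 20, 22 (6 total).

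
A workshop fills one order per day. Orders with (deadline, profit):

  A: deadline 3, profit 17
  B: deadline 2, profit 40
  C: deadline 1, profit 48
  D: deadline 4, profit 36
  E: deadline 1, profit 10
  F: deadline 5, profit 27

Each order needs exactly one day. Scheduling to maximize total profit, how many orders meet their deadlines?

5

Sort by profit descending; place each in the latest free slot ≤ its deadline.
By profit: C(d1,48), B(d2,40), D(d4,36), F(d5,27), A(d3,17), E(d1,10)
C→slot 1; B→slot 2; D→slot 4; F→slot 5; A→slot 3; E skipped.
5 of 6 scheduled.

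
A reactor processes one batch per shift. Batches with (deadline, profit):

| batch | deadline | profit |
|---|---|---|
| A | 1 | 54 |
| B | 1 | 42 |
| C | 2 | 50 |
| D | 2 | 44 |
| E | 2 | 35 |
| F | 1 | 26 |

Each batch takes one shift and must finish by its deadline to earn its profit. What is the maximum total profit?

104

Sort by profit descending; place each in the latest free slot ≤ its deadline.
By profit: A(d1,54), C(d2,50), D(d2,44), B(d1,42), E(d2,35), F(d1,26)
A→slot 1; C→slot 2; D skipped; B skipped; E skipped; F skipped.
Profit = 54 + 50 = 104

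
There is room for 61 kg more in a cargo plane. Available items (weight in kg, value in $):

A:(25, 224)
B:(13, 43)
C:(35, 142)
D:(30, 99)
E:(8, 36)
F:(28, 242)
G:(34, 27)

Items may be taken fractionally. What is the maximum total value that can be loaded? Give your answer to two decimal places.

502.00

Greedy by value/weight ratio, highest first.
Order: A (224/25=8.96) > F (242/28=8.64) > E (36/8=4.50) > C (142/35=4.06) > B (43/13=3.31) > D (99/30=3.30) > G (27/34=0.79)
Fill: take A (25 @ 224) → take F (28 @ 242) → take E (8 @ 36); 61/61 used.
Total value = 502.00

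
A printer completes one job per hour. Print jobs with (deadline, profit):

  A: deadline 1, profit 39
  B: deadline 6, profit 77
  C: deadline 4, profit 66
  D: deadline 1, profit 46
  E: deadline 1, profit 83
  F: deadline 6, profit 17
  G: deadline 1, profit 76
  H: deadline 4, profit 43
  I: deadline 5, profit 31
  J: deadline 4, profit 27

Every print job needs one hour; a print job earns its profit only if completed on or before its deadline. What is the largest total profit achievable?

Sort by profit descending; place each in the latest free slot ≤ its deadline.
Profit order: E=83 B=77 G=76 C=66 D=46 H=43 A=39 I=31 J=27 F=17
Assign: E→slot 1, B→slot 6, G skipped, C→slot 4, D skipped, H→slot 3, A skipped, I→slot 5, J→slot 2, F skipped.
Slots: [1:E] [2:J] [3:H] [4:C] [5:I] [6:B]
Profit = 83 + 27 + 43 + 66 + 31 + 77 = 327

327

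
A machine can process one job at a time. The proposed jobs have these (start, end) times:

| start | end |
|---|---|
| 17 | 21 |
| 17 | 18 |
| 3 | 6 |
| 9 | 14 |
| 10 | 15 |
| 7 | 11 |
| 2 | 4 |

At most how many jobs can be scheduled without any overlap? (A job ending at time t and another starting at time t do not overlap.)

Greedy by earliest finish: after sorting by end time, pick each interval compatible with the last pick.
Sorted by end: (2,4)  (3,6)  (7,11)  (9,14)  (10,15)  (17,18)  (17,21)
take (2,4); take (7,11); take (17,18); skip (17,21).
Selected 3 jobs.

3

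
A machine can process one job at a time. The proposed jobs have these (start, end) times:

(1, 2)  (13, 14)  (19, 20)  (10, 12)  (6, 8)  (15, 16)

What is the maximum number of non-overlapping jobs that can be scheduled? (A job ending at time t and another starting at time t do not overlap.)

By end time: (1,2), (6,8), (10,12), (13,14), (15,16), (19,20).
Pick (1,2); next start ≥ 2 → (6,8); next start ≥ 8 → (10,12); next start ≥ 12 → (13,14); next start ≥ 14 → (15,16); next start ≥ 16 → (19,20).
Selected 6 jobs.

6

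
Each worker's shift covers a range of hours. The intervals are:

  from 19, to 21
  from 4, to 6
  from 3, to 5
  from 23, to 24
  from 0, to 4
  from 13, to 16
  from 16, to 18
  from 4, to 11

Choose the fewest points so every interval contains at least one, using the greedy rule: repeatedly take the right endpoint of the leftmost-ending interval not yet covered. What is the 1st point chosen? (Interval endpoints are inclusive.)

4

Sorted: [0,4] [3,5] [4,6] [4,11] [13,16] [16,18] [19,21] [23,24]
{[0,4],[3,5],[4,6],[4,11]} hit by 4; {[13,16],[16,18]} hit by 16; {[19,21]} hit by 21; {[23,24]} hit by 24.
Points: 4, 16, 21, 24 (4 total).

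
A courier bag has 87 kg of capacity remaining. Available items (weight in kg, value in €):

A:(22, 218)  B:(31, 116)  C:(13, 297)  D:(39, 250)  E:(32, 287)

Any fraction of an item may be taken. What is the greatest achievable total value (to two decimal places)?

930.21

Ratios (sorted): C 22.85, A 9.91, E 8.97, D 6.41, B 3.74
take C (13 @ 297); take A (22 @ 218); take E (32 @ 287); take 20/39 of D → 128.21. Capacity used 87/87.
Total value = 930.21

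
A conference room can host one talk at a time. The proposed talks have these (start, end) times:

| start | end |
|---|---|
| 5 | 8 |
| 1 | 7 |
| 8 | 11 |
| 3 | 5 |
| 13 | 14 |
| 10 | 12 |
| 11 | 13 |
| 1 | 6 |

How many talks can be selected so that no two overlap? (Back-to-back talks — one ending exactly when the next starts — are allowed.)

5

Sort by end time and greedily take each interval whose start is ≥ the last chosen end.
Sorted by end: (3,5)  (1,6)  (1,7)  (5,8)  (8,11)  (10,12)  (11,13)  (13,14)
take (3,5); skip (1,6); skip (1,7); take (5,8); take (8,11); skip (10,12); take (11,13); take (13,14).
Selected 5 talks.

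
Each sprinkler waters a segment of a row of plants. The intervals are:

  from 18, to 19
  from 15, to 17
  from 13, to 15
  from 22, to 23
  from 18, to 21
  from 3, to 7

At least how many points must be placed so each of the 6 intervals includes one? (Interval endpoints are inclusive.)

4

Process intervals by earliest right end; each time one isn't hit yet, stab at its right endpoint.
Sorted: [3,7] [13,15] [15,17] [18,19] [18,21] [22,23]
{[3,7]} hit by 7; {[13,15],[15,17]} hit by 15; {[18,19],[18,21]} hit by 19; {[22,23]} hit by 23.
Points: 7, 15, 19, 23 (4 total).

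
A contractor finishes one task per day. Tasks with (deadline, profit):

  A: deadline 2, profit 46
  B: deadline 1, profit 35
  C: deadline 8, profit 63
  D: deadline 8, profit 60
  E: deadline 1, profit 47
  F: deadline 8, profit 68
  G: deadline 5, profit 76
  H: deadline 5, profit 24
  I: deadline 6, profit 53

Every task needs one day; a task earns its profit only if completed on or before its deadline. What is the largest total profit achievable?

437

Sort by profit descending; place each in the latest free slot ≤ its deadline.
By profit: G(d5,76), F(d8,68), C(d8,63), D(d8,60), I(d6,53), E(d1,47), A(d2,46), B(d1,35), H(d5,24)
G→slot 5; F→slot 8; C→slot 7; D→slot 6; I→slot 4; E→slot 1; A→slot 2; B skipped; H→slot 3.
Profit = 47 + 46 + 24 + 53 + 76 + 60 + 63 + 68 = 437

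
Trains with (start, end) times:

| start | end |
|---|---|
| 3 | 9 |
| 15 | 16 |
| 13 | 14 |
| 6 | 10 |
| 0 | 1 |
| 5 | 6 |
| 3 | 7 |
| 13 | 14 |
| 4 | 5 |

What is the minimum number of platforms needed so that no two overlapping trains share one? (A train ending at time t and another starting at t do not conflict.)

3

The answer is the maximum number of intervals overlapping at any instant.
Events (time:±→running): 0:+→1 1:-→0 3:+→1 3:+→2 4:+→3 … peak 3.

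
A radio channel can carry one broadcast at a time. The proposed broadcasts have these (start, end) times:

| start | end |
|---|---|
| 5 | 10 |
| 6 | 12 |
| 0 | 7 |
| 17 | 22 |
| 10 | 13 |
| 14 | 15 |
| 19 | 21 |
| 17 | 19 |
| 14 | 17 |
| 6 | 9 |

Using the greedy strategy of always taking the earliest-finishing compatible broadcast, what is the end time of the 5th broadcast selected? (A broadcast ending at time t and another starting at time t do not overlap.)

21

Sort by end time and greedily take each interval whose start is ≥ the last chosen end.
Sorted by end: (0,7)  (6,9)  (5,10)  (6,12)  (10,13)  (14,15)  (14,17)  (17,19)  (19,21)  (17,22)
take (0,7); skip (6,9); skip (5,10); skip (6,12); take (10,13); take (14,15); skip (14,17); take (17,19); take (19,21); skip (17,22).
Selected: (0,7) (10,13) (14,15) (17,19) (19,21)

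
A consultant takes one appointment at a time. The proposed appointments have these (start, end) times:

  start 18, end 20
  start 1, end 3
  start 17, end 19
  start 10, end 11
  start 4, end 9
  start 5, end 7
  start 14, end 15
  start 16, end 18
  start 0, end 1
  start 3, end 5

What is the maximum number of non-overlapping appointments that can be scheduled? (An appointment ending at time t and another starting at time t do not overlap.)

By end time: (0,1), (1,3), (3,5), (5,7), (4,9), (10,11), (14,15), (16,18), (17,19), (18,20).
Pick (0,1); next start ≥ 1 → (1,3); next start ≥ 3 → (3,5); next start ≥ 5 → (5,7); next start ≥ 7 → (10,11); next start ≥ 11 → (14,15); next start ≥ 15 → (16,18); next start ≥ 18 → (18,20).
Selected 8 appointments.

8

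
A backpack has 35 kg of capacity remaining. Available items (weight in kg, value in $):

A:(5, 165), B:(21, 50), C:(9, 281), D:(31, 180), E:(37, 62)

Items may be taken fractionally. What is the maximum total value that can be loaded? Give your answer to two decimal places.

567.94

Order: A (165/5=33.00) > C (281/9=31.22) > D (180/31=5.81) > B (50/21=2.38) > E (62/37=1.68)
Fill: take A (5 @ 165) → take C (9 @ 281) → take 21/31 of D → 121.94; 35/35 used.
Total value = 567.94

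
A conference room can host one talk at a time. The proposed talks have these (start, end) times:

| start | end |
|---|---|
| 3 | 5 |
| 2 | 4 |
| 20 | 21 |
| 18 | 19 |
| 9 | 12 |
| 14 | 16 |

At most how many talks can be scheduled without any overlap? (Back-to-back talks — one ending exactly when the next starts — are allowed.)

5

Order by finish time; keep every interval that doesn't clash with the previous kept one.
By end time: (2,4), (3,5), (9,12), (14,16), (18,19), (20,21).
Pick (2,4); next start ≥ 4 → (9,12); next start ≥ 12 → (14,16); next start ≥ 16 → (18,19); next start ≥ 19 → (20,21).
Selected 5 talks.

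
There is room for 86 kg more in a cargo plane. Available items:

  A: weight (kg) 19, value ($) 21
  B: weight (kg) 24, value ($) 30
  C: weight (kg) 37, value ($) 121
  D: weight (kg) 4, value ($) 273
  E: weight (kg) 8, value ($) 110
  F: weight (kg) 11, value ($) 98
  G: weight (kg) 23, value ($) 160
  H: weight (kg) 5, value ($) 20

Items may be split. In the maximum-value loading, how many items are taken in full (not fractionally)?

5

Sort by value per unit weight and fill in that order.
Order: D (273/4=68.25) > E (110/8=13.75) > F (98/11=8.91) > G (160/23=6.96) > H (20/5=4.00) > C (121/37=3.27) > B (30/24=1.25) > A (21/19=1.11)
Fill: take D (4 @ 273) → take E (8 @ 110) → take F (11 @ 98) → take G (23 @ 160) → take H (5 @ 20) → take 35/37 of C → 114.46; 86/86 used.
5 item(s) taken whole; one partial (take 35/37 of C).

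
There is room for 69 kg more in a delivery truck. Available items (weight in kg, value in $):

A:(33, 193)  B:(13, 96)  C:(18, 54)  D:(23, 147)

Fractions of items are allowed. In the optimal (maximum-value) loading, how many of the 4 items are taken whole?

Sort by value per unit weight and fill in that order.
Ratios (sorted): B 7.38, D 6.39, A 5.85, C 3.00
take B (13 @ 96); take D (23 @ 147); take A (33 @ 193). Capacity used 69/69.
3 item(s) taken whole.

3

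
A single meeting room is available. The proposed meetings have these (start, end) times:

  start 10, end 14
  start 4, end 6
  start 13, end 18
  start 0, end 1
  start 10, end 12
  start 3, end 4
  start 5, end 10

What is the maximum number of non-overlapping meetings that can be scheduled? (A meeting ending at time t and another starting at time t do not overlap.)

5

By end time: (0,1), (3,4), (4,6), (5,10), (10,12), (10,14), (13,18).
Pick (0,1); next start ≥ 1 → (3,4); next start ≥ 4 → (4,6); next start ≥ 6 → (10,12); next start ≥ 12 → (13,18).
Selected 5 meetings.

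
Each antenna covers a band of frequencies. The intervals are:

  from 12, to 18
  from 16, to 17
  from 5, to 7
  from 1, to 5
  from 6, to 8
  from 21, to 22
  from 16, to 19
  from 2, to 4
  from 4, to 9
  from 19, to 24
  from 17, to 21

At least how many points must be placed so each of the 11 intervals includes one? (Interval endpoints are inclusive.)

4

Process intervals by earliest right end; each time one isn't hit yet, stab at its right endpoint.
By right end: [2,4]  [1,5]  [5,7]  [6,8]  [4,9]  [16,17]  [12,18]  [16,19]  [17,21]  [21,22]  [19,24]
[2,4] uncovered → point at 4; [5,7] uncovered → point at 7; [16,17] uncovered → point at 17; [21,22] uncovered → point at 22.
Points: 4, 7, 17, 22 (4 total).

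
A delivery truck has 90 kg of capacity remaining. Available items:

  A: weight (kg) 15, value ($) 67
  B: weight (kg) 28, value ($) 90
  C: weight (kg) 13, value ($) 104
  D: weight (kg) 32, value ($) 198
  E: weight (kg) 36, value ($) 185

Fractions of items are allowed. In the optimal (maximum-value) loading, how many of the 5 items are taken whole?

Ratios (sorted): C 8.00, D 6.19, E 5.14, A 4.47, B 3.21
take C (13 @ 104); take D (32 @ 198); take E (36 @ 185); take 9/15 of A → 40.20. Capacity used 90/90.
3 item(s) taken whole; one partial (take 9/15 of A).

3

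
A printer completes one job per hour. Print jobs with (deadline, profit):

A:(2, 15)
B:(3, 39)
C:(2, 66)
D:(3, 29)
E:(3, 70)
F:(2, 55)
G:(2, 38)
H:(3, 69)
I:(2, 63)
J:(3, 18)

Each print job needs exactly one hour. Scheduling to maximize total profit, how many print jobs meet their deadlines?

Take jobs in profit order; each goes to the latest open slot no later than its deadline.
Profit order: E=70 H=69 C=66 I=63 F=55 B=39 G=38 D=29 J=18 A=15
Assign: E→slot 3, H→slot 2, C→slot 1, I skipped, F skipped, B skipped, G skipped, D skipped, J skipped, A skipped.
Slots: [1:C] [2:H] [3:E]
3 of 10 scheduled.

3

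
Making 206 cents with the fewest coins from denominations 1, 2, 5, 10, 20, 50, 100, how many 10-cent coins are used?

0

Use the largest denomination that fits, subtract, and repeat.
206 − 2×100→6 − 1×5→1 − 1×1→0
Count of 10: 0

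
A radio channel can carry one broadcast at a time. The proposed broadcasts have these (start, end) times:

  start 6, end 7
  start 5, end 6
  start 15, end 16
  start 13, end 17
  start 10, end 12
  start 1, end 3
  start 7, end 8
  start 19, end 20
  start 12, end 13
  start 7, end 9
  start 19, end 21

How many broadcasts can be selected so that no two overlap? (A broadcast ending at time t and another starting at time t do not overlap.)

8

Order by finish time; keep every interval that doesn't clash with the previous kept one.
By end time: (1,3), (5,6), (6,7), (7,8), (7,9), (10,12), (12,13), (15,16), (13,17), (19,20), (19,21).
Pick (1,3); next start ≥ 3 → (5,6); next start ≥ 6 → (6,7); next start ≥ 7 → (7,8); next start ≥ 8 → (10,12); next start ≥ 12 → (12,13); next start ≥ 13 → (15,16); next start ≥ 16 → (19,20).
Selected 8 broadcasts.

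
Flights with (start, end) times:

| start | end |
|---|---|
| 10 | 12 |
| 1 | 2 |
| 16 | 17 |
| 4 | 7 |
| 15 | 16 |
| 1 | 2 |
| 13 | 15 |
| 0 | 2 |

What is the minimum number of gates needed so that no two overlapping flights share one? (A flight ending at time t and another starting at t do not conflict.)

starts: [0, 1, 1, 4, 10, 13, 15, 16]
ends:   [2, 2, 2, 7, 12, 15, 16, 17]
s0→1 s1→2 s1→3  — peak 3.

3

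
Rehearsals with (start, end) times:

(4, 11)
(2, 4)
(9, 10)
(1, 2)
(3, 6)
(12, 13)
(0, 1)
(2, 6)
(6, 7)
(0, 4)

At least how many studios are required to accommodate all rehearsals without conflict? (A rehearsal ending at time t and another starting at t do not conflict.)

4

The answer is the maximum number of intervals overlapping at any instant.
starts: [0, 0, 1, 2, 2, 3, 4, 6, 9, 12]
ends:   [1, 2, 4, 4, 6, 6, 7, 10, 11, 13]
s0→1 s0→2 e1→1 s1→2 e2→1 s2→2 s2→3 s3→4  — peak 4.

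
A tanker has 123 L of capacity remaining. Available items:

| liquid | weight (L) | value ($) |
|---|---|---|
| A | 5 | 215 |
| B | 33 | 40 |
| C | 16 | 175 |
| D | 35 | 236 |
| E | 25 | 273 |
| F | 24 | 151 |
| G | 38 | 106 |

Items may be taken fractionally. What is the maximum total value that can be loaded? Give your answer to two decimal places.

Sort by value per unit weight and fill in that order.
Order: A (215/5=43.00) > C (175/16=10.94) > E (273/25=10.92) > D (236/35=6.74) > F (151/24=6.29) > G (106/38=2.79) > B (40/33=1.21)
Fill: take A (5 @ 215) → take C (16 @ 175) → take E (25 @ 273) → take D (35 @ 236) → take F (24 @ 151) → take 18/38 of G → 50.21; 123/123 used.
Total value = 1100.21

1100.21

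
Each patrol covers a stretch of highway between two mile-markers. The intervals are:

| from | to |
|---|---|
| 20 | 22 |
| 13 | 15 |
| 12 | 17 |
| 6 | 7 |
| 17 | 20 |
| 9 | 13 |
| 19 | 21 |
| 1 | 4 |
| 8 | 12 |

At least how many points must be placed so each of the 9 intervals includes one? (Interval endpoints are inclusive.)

5

Sorted: [1,4] [6,7] [8,12] [9,13] [13,15] [12,17] [17,20] [19,21] [20,22]
{[1,4]} hit by 4; {[6,7]} hit by 7; {[8,12],[9,13]} hit by 12; {[13,15],[12,17]} hit by 15; {[17,20],[19,21],[20,22]} hit by 20.
Points: 4, 7, 12, 15, 20 (5 total).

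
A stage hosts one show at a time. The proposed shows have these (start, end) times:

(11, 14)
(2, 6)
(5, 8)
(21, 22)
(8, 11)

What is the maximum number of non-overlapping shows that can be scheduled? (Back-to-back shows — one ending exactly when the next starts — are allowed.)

4

Sorted by end: (2,6)  (5,8)  (8,11)  (11,14)  (21,22)
take (2,6); take (8,11); take (11,14); take (21,22).
Selected 4 shows.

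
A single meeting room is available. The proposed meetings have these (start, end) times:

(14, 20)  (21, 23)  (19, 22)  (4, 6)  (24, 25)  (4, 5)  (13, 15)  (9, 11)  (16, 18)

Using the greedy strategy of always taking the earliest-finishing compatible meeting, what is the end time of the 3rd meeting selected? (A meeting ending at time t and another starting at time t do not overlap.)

Greedy by earliest finish: after sorting by end time, pick each interval compatible with the last pick.
Sorted by end: (4,5)  (4,6)  (9,11)  (13,15)  (16,18)  (14,20)  (19,22)  (21,23)  (24,25)
take (4,5); take (9,11); take (13,15); take (16,18); skip (14,20); take (19,22); skip (21,23); take (24,25).
Selected: (4,5) (9,11) (13,15) (16,18) (19,22) (24,25)

15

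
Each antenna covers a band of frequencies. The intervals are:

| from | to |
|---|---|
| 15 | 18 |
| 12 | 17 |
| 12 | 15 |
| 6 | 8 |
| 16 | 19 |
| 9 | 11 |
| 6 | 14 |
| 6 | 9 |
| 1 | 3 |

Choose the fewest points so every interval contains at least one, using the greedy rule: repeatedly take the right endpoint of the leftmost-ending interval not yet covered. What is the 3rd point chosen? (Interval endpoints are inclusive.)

11

Sort by right endpoint; whenever an interval is uncovered, place a point at its right end.
By right end: [1,3]  [6,8]  [6,9]  [9,11]  [6,14]  [12,15]  [12,17]  [15,18]  [16,19]
[1,3] uncovered → point at 3; [6,8] uncovered → point at 8; [9,11] uncovered → point at 11; [12,15] uncovered → point at 15; [16,19] uncovered → point at 19.
Points: 3, 8, 11, 15, 19 (5 total).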